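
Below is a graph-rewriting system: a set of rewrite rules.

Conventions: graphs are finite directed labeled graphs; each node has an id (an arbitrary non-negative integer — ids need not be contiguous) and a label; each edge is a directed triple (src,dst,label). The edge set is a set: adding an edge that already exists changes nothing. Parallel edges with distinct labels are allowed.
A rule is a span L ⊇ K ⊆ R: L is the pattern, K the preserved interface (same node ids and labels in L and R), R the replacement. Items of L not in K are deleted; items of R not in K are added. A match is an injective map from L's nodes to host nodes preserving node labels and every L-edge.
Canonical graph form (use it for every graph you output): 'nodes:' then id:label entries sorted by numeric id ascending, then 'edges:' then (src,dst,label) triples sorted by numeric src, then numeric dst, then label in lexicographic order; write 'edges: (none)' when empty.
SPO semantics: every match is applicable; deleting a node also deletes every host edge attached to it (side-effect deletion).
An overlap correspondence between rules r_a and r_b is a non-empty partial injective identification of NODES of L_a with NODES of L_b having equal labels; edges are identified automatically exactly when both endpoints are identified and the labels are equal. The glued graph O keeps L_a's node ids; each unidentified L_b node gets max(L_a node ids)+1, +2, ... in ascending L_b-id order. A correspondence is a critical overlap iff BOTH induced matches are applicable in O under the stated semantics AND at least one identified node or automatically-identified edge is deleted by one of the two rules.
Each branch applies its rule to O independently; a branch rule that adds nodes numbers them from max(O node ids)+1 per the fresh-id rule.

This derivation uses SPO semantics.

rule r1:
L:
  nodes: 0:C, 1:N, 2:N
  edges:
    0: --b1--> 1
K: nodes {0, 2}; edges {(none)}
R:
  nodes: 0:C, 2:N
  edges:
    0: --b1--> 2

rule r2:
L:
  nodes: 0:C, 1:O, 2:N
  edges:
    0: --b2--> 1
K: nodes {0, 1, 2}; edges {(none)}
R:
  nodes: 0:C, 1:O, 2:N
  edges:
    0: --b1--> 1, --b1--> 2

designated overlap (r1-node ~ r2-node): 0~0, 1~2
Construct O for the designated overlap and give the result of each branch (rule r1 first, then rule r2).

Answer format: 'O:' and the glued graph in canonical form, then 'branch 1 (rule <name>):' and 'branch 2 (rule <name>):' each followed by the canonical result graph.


O:
nodes: 0:C, 1:N, 2:N, 3:O
edges: (0,1,b1); (0,3,b2)
branch 1 (rule r1):
nodes: 0:C, 2:N, 3:O
edges: (0,2,b1); (0,3,b2)
branch 2 (rule r2):
nodes: 0:C, 1:N, 2:N, 3:O
edges: (0,1,b1); (0,3,b1)


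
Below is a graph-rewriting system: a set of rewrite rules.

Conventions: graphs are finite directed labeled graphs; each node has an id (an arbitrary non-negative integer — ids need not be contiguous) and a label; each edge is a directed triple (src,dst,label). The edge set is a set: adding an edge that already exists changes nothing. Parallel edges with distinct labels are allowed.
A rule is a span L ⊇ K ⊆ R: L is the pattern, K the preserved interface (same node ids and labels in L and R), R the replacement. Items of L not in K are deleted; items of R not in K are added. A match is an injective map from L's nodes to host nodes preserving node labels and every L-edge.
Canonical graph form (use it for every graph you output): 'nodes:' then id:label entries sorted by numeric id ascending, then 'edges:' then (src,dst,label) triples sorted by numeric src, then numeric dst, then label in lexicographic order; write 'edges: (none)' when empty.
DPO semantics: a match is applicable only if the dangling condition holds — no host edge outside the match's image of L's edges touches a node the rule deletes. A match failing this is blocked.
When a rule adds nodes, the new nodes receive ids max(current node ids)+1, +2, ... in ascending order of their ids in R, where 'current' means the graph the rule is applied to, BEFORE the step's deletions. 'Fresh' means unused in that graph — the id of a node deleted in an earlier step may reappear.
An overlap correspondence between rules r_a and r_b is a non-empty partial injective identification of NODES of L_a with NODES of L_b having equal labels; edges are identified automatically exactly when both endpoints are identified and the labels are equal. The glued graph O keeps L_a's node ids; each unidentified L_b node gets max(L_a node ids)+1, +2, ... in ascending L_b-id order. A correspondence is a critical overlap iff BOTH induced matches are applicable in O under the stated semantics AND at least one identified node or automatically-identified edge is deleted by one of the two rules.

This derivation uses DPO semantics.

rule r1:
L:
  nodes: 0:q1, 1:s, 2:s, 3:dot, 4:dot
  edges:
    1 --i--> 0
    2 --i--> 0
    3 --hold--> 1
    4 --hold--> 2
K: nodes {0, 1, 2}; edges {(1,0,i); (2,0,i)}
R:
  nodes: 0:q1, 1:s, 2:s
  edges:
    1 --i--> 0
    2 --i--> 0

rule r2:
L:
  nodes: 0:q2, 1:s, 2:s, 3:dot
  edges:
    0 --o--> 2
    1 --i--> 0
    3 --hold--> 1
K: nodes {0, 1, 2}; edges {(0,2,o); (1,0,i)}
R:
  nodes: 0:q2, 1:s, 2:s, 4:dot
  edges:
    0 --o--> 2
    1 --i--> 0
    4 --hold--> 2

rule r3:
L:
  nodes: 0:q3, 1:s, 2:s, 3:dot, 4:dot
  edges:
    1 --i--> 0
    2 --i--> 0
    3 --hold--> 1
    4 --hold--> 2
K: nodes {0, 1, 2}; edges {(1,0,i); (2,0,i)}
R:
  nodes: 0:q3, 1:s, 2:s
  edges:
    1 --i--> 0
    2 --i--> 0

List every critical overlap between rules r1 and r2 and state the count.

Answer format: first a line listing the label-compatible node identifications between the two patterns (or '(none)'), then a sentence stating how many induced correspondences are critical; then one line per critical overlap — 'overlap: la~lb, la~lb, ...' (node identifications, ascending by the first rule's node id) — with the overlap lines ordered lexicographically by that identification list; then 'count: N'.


label-compatible node identifications between L(r1) and L(r2): 1~1, 1~2, 2~1, 2~2, 3~3, 4~3
4 of the induced correspondences are critical overlaps of r1 and r2.
overlap: 1~1, 2~2, 3~3
overlap: 1~1, 3~3
overlap: 1~2, 2~1, 4~3
overlap: 2~1, 4~3
count: 4


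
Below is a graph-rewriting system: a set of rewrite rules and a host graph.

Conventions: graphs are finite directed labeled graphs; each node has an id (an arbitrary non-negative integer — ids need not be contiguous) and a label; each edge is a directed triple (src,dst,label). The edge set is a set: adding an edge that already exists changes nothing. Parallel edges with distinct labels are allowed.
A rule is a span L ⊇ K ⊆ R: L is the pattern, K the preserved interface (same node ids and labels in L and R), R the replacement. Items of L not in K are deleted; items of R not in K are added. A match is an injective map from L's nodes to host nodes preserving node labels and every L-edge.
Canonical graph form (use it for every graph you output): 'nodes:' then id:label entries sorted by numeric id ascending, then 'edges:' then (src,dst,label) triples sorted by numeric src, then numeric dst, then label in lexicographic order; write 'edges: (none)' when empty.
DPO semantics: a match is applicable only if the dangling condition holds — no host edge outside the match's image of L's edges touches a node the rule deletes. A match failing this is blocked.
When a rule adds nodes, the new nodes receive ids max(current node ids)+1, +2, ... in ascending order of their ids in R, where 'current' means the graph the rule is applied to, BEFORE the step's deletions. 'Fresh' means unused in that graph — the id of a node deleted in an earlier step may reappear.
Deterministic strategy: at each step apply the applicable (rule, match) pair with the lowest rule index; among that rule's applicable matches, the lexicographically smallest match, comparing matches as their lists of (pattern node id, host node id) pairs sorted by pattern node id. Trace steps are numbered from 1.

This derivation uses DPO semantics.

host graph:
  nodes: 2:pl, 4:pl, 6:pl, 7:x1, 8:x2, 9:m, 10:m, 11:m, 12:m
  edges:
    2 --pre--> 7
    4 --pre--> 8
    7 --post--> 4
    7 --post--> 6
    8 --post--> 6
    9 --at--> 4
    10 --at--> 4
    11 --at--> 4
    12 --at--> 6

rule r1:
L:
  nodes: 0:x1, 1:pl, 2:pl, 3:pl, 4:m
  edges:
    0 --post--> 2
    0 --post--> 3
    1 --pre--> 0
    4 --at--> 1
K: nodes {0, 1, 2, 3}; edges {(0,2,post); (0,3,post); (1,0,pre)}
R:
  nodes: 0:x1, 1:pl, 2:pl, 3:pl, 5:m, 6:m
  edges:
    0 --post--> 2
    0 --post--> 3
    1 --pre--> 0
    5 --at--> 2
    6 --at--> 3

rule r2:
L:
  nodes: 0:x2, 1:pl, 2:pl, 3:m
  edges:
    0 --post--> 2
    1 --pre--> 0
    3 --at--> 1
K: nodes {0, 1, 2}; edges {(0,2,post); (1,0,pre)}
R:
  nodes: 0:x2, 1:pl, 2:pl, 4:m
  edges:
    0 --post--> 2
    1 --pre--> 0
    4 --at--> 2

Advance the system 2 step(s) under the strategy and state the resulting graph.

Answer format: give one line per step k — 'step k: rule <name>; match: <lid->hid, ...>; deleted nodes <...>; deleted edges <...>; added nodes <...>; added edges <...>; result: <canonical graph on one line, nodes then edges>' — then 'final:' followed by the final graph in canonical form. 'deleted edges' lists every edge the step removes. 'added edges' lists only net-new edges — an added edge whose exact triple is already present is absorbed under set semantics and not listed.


step 1: rule r2; match: 0->8, 1->4, 2->6, 3->9; deleted nodes 9; deleted edges (9,4,at); added nodes 13; added edges (13,6,at); result: nodes: 2:pl, 4:pl, 6:pl, 7:x1, 8:x2, 10:m, 11:m, 12:m, 13:m edges: (2,7,pre); (4,8,pre); (7,4,post); (7,6,post); (8,6,post); (10,4,at); (11,4,at); (12,6,at); (13,6,at)
step 2: rule r2; match: 0->8, 1->4, 2->6, 3->10; deleted nodes 10; deleted edges (10,4,at); added nodes 14; added edges (14,6,at); result: nodes: 2:pl, 4:pl, 6:pl, 7:x1, 8:x2, 11:m, 12:m, 13:m, 14:m edges: (2,7,pre); (4,8,pre); (7,4,post); (7,6,post); (8,6,post); (11,4,at); (12,6,at); (13,6,at); (14,6,at)
final:
nodes: 2:pl, 4:pl, 6:pl, 7:x1, 8:x2, 11:m, 12:m, 13:m, 14:m
edges: (2,7,pre); (4,8,pre); (7,4,post); (7,6,post); (8,6,post); (11,4,at); (12,6,at); (13,6,at); (14,6,at)


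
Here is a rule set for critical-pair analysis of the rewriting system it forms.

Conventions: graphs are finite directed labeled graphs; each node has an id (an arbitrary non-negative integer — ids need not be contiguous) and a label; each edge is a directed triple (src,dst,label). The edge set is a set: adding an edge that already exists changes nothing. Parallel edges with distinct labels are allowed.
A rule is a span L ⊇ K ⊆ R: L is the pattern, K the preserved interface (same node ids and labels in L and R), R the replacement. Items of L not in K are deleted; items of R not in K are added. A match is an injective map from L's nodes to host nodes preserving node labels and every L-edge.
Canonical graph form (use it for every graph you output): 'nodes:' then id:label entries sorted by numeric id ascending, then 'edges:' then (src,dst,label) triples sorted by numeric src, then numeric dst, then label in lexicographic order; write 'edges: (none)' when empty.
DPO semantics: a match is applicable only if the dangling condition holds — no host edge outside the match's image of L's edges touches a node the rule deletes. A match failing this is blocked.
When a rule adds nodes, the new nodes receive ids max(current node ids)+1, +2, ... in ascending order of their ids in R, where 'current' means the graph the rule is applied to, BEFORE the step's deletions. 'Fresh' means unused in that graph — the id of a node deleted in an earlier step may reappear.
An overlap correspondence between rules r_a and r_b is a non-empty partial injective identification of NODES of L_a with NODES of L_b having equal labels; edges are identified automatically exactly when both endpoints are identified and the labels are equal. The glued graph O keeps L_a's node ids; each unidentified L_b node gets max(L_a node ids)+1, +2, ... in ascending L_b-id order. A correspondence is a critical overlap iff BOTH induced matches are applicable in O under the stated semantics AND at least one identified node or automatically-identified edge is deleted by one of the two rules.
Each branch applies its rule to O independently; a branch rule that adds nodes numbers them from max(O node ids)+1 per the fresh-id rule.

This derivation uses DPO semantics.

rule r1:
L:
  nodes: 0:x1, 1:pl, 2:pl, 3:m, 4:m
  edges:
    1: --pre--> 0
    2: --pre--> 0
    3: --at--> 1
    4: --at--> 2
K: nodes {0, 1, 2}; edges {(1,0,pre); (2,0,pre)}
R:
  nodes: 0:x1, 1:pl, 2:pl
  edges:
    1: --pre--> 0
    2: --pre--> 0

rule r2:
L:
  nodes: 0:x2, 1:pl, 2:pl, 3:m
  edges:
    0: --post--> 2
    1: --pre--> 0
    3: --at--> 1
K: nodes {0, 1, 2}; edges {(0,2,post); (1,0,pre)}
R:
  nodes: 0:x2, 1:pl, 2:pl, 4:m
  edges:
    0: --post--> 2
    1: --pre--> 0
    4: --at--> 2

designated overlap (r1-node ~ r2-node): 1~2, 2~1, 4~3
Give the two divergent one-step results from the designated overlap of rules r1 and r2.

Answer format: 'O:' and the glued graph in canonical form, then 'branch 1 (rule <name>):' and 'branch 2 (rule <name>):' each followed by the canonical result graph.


O:
nodes: 0:x1, 1:pl, 2:pl, 3:m, 4:m, 5:x2
edges: (1,0,pre); (2,0,pre); (2,5,pre); (3,1,at); (4,2,at); (5,1,post)
branch 1 (rule r1):
nodes: 0:x1, 1:pl, 2:pl, 5:x2
edges: (1,0,pre); (2,0,pre); (2,5,pre); (5,1,post)
branch 2 (rule r2):
nodes: 0:x1, 1:pl, 2:pl, 3:m, 5:x2, 6:m
edges: (1,0,pre); (2,0,pre); (2,5,pre); (3,1,at); (5,1,post); (6,1,at)


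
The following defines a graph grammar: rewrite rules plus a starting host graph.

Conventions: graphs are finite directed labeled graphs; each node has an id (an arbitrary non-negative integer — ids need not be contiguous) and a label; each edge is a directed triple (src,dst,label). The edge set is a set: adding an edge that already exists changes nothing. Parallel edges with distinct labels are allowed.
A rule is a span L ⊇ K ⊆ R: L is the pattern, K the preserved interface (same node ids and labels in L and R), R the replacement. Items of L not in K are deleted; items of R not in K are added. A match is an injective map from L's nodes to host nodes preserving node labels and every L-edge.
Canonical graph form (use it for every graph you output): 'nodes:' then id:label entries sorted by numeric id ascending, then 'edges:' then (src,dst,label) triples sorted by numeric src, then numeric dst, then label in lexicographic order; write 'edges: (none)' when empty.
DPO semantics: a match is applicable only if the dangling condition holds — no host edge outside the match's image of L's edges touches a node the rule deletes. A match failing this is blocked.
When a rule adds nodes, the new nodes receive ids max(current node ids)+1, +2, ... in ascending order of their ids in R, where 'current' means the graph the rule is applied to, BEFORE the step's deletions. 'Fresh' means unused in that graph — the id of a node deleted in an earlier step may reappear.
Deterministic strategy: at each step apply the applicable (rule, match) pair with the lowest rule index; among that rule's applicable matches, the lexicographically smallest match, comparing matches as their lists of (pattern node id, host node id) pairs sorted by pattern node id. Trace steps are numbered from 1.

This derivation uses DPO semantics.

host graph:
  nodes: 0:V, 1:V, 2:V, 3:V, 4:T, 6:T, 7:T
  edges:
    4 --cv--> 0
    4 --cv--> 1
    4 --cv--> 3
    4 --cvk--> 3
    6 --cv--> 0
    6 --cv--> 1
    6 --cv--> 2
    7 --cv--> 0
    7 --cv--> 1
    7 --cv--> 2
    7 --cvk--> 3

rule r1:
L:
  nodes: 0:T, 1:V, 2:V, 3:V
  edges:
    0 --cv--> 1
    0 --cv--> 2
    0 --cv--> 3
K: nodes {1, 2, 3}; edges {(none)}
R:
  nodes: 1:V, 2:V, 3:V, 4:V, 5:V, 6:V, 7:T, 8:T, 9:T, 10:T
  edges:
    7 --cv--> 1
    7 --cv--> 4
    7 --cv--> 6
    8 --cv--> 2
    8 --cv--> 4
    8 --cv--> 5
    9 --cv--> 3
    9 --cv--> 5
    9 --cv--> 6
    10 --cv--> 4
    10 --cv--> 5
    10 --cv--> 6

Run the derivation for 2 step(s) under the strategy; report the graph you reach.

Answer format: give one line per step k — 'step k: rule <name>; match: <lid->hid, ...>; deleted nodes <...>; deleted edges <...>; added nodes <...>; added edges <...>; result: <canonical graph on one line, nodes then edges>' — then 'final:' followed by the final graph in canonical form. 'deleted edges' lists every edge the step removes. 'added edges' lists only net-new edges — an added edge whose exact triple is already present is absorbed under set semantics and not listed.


step 1: rule r1; match: 0->6, 1->0, 2->1, 3->2; deleted nodes 6; deleted edges (6,0,cv); (6,1,cv); (6,2,cv); added nodes 8, 9, 10, 11, 12, 13, 14; added edges (11,0,cv); (11,8,cv); (11,10,cv); (12,1,cv); (12,8,cv); (12,9,cv); (13,2,cv); (13,9,cv); (13,10,cv); (14,8,cv); (14,9,cv); (14,10,cv); result: nodes: 0:V, 1:V, 2:V, 3:V, 4:T, 7:T, 8:V, 9:V, 10:V, 11:T, 12:T, 13:T, 14:T edges: (4,0,cv); (4,1,cv); (4,3,cv); (4,3,cvk); (7,0,cv); (7,1,cv); (7,2,cv); (7,3,cvk); (11,0,cv); (11,8,cv); (11,10,cv); (12,1,cv); (12,8,cv); (12,9,cv); (13,2,cv); (13,9,cv); (13,10,cv); (14,8,cv); (14,9,cv); (14,10,cv)
step 2: rule r1; match: 0->11, 1->0, 2->8, 3->10; deleted nodes 11; deleted edges (11,0,cv); (11,8,cv); (11,10,cv); added nodes 15, 16, 17, 18, 19, 20, 21; added edges (18,0,cv); (18,15,cv); (18,17,cv); (19,8,cv); (19,15,cv); (19,16,cv); (20,10,cv); (20,16,cv); (20,17,cv); (21,15,cv); (21,16,cv); (21,17,cv); result: nodes: 0:V, 1:V, 2:V, 3:V, 4:T, 7:T, 8:V, 9:V, 10:V, 12:T, 13:T, 14:T, 15:V, 16:V, 17:V, 18:T, 19:T, 20:T, 21:T edges: (4,0,cv); (4,1,cv); (4,3,cv); (4,3,cvk); (7,0,cv); (7,1,cv); (7,2,cv); (7,3,cvk); (12,1,cv); (12,8,cv); (12,9,cv); (13,2,cv); (13,9,cv); (13,10,cv); (14,8,cv); (14,9,cv); (14,10,cv); (18,0,cv); (18,15,cv); (18,17,cv); (19,8,cv); (19,15,cv); (19,16,cv); (20,10,cv); (20,16,cv); (20,17,cv); (21,15,cv); (21,16,cv); (21,17,cv)
final:
nodes: 0:V, 1:V, 2:V, 3:V, 4:T, 7:T, 8:V, 9:V, 10:V, 12:T, 13:T, 14:T, 15:V, 16:V, 17:V, 18:T, 19:T, 20:T, 21:T
edges: (4,0,cv); (4,1,cv); (4,3,cv); (4,3,cvk); (7,0,cv); (7,1,cv); (7,2,cv); (7,3,cvk); (12,1,cv); (12,8,cv); (12,9,cv); (13,2,cv); (13,9,cv); (13,10,cv); (14,8,cv); (14,9,cv); (14,10,cv); (18,0,cv); (18,15,cv); (18,17,cv); (19,8,cv); (19,15,cv); (19,16,cv); (20,10,cv); (20,16,cv); (20,17,cv); (21,15,cv); (21,16,cv); (21,17,cv)


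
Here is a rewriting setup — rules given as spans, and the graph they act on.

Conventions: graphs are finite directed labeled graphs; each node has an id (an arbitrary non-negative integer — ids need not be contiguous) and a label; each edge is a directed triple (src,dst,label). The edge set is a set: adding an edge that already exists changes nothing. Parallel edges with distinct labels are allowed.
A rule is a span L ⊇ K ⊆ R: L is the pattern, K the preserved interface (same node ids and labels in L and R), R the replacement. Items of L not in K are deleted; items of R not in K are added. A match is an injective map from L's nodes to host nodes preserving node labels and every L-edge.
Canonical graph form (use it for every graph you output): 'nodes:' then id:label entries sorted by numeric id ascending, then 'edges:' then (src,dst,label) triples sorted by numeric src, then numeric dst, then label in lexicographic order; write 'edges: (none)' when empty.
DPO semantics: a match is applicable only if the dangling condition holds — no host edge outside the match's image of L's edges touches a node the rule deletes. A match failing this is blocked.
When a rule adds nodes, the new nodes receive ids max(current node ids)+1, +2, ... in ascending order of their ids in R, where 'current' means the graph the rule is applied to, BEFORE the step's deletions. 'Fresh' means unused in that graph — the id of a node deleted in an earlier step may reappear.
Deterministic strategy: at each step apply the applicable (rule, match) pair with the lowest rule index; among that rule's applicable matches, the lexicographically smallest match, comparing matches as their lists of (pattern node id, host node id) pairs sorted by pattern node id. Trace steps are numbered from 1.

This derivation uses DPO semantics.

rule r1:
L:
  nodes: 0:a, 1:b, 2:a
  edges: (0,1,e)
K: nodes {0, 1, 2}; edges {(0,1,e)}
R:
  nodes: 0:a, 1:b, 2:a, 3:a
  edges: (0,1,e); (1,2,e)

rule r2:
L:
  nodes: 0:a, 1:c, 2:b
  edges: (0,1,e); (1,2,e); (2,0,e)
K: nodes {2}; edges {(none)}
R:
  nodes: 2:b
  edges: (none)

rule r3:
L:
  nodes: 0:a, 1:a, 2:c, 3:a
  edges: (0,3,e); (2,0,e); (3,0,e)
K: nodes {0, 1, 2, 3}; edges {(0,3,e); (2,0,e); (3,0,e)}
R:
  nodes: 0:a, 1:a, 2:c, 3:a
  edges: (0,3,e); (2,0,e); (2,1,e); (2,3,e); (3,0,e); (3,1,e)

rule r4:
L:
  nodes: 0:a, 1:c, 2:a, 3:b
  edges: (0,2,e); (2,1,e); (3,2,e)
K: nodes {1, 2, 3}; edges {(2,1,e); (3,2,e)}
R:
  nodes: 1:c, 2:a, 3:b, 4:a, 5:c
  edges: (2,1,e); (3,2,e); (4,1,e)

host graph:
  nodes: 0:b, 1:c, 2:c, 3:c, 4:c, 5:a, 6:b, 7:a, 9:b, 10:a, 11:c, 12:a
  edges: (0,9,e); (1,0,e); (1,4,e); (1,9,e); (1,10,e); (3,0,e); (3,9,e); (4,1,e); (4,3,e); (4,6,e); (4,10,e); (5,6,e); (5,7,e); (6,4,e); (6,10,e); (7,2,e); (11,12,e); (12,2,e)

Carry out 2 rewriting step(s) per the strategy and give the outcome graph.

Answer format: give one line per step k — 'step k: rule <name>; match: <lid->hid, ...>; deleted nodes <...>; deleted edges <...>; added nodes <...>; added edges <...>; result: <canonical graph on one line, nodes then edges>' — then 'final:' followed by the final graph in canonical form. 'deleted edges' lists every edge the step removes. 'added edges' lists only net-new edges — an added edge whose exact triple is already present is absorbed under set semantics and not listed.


step 1: rule r1; match: 0->5, 1->6, 2->7; deleted nodes (none); deleted edges (none); added nodes 13; added edges (6,7,e); result: nodes: 0:b, 1:c, 2:c, 3:c, 4:c, 5:a, 6:b, 7:a, 9:b, 10:a, 11:c, 12:a, 13:a edges: (0,9,e); (1,0,e); (1,4,e); (1,9,e); (1,10,e); (3,0,e); (3,9,e); (4,1,e); (4,3,e); (4,6,e); (4,10,e); (5,6,e); (5,7,e); (6,4,e); (6,7,e); (6,10,e); (7,2,e); (11,12,e); (12,2,e)
step 2: rule r1; match: 0->5, 1->6, 2->7; deleted nodes (none); deleted edges (none); added nodes 14; added edges (none); result: nodes: 0:b, 1:c, 2:c, 3:c, 4:c, 5:a, 6:b, 7:a, 9:b, 10:a, 11:c, 12:a, 13:a, 14:a edges: (0,9,e); (1,0,e); (1,4,e); (1,9,e); (1,10,e); (3,0,e); (3,9,e); (4,1,e); (4,3,e); (4,6,e); (4,10,e); (5,6,e); (5,7,e); (6,4,e); (6,7,e); (6,10,e); (7,2,e); (11,12,e); (12,2,e)
final:
nodes: 0:b, 1:c, 2:c, 3:c, 4:c, 5:a, 6:b, 7:a, 9:b, 10:a, 11:c, 12:a, 13:a, 14:a
edges: (0,9,e); (1,0,e); (1,4,e); (1,9,e); (1,10,e); (3,0,e); (3,9,e); (4,1,e); (4,3,e); (4,6,e); (4,10,e); (5,6,e); (5,7,e); (6,4,e); (6,7,e); (6,10,e); (7,2,e); (11,12,e); (12,2,e)


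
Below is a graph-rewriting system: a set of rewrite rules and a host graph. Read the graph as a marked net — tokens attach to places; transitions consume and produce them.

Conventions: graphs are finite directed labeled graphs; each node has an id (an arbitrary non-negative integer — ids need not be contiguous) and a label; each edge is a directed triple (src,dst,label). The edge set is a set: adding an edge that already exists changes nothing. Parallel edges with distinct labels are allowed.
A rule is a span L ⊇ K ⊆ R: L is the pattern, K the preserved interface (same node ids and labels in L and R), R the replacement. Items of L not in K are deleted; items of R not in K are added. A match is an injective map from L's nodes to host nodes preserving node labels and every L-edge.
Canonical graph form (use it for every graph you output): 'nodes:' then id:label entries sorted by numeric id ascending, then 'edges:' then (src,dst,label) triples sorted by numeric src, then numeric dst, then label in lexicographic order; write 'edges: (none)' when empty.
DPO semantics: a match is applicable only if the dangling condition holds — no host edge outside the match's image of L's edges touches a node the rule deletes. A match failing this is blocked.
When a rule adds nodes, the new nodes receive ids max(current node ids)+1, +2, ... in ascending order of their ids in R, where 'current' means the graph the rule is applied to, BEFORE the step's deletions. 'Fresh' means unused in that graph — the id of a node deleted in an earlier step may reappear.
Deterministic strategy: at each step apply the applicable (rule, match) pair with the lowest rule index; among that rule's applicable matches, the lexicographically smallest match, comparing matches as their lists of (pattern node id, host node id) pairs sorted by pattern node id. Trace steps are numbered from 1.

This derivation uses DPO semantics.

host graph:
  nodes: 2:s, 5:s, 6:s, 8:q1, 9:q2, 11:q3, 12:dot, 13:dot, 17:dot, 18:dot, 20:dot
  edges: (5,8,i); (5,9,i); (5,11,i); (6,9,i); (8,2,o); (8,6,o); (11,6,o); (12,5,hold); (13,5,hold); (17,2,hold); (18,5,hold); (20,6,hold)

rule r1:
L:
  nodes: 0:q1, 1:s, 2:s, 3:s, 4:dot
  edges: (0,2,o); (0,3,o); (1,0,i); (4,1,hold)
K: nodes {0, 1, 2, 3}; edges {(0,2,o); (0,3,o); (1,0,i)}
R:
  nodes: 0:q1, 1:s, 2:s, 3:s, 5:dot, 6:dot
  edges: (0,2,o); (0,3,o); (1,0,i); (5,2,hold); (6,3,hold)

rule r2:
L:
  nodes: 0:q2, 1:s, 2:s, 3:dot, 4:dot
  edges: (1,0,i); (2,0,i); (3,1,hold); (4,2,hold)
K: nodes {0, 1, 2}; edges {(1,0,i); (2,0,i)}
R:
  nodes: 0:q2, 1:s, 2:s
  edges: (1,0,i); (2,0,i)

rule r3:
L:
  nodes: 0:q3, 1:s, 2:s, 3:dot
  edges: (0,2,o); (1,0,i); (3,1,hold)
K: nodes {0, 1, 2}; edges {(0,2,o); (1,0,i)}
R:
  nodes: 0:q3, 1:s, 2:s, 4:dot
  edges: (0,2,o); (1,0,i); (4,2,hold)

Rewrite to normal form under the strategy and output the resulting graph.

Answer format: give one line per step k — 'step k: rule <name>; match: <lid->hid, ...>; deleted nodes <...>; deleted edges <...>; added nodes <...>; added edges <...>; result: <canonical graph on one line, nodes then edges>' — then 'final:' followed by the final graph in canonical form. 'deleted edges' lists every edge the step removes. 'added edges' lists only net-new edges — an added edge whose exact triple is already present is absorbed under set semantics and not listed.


step 1: rule r1; match: 0->8, 1->5, 2->2, 3->6, 4->12; deleted nodes 12; deleted edges (12,5,hold); added nodes 21, 22; added edges (21,2,hold); (22,6,hold); result: nodes: 2:s, 5:s, 6:s, 8:q1, 9:q2, 11:q3, 13:dot, 17:dot, 18:dot, 20:dot, 21:dot, 22:dot edges: (5,8,i); (5,9,i); (5,11,i); (6,9,i); (8,2,o); (8,6,o); (11,6,o); (13,5,hold); (17,2,hold); (18,5,hold); (20,6,hold); (21,2,hold); (22,6,hold)
step 2: rule r1; match: 0->8, 1->5, 2->2, 3->6, 4->13; deleted nodes 13; deleted edges (13,5,hold); added nodes 23, 24; added edges (23,2,hold); (24,6,hold); result: nodes: 2:s, 5:s, 6:s, 8:q1, 9:q2, 11:q3, 17:dot, 18:dot, 20:dot, 21:dot, 22:dot, 23:dot, 24:dot edges: (5,8,i); (5,9,i); (5,11,i); (6,9,i); (8,2,o); (8,6,o); (11,6,o); (17,2,hold); (18,5,hold); (20,6,hold); (21,2,hold); (22,6,hold); (23,2,hold); (24,6,hold)
step 3: rule r1; match: 0->8, 1->5, 2->2, 3->6, 4->18; deleted nodes 18; deleted edges (18,5,hold); added nodes 25, 26; added edges (25,2,hold); (26,6,hold); result: nodes: 2:s, 5:s, 6:s, 8:q1, 9:q2, 11:q3, 17:dot, 20:dot, 21:dot, 22:dot, 23:dot, 24:dot, 25:dot, 26:dot edges: (5,8,i); (5,9,i); (5,11,i); (6,9,i); (8,2,o); (8,6,o); (11,6,o); (17,2,hold); (20,6,hold); (21,2,hold); (22,6,hold); (23,2,hold); (24,6,hold); (25,2,hold); (26,6,hold)
final:
nodes: 2:s, 5:s, 6:s, 8:q1, 9:q2, 11:q3, 17:dot, 20:dot, 21:dot, 22:dot, 23:dot, 24:dot, 25:dot, 26:dot
edges: (5,8,i); (5,9,i); (5,11,i); (6,9,i); (8,2,o); (8,6,o); (11,6,o); (17,2,hold); (20,6,hold); (21,2,hold); (22,6,hold); (23,2,hold); (24,6,hold); (25,2,hold); (26,6,hold)


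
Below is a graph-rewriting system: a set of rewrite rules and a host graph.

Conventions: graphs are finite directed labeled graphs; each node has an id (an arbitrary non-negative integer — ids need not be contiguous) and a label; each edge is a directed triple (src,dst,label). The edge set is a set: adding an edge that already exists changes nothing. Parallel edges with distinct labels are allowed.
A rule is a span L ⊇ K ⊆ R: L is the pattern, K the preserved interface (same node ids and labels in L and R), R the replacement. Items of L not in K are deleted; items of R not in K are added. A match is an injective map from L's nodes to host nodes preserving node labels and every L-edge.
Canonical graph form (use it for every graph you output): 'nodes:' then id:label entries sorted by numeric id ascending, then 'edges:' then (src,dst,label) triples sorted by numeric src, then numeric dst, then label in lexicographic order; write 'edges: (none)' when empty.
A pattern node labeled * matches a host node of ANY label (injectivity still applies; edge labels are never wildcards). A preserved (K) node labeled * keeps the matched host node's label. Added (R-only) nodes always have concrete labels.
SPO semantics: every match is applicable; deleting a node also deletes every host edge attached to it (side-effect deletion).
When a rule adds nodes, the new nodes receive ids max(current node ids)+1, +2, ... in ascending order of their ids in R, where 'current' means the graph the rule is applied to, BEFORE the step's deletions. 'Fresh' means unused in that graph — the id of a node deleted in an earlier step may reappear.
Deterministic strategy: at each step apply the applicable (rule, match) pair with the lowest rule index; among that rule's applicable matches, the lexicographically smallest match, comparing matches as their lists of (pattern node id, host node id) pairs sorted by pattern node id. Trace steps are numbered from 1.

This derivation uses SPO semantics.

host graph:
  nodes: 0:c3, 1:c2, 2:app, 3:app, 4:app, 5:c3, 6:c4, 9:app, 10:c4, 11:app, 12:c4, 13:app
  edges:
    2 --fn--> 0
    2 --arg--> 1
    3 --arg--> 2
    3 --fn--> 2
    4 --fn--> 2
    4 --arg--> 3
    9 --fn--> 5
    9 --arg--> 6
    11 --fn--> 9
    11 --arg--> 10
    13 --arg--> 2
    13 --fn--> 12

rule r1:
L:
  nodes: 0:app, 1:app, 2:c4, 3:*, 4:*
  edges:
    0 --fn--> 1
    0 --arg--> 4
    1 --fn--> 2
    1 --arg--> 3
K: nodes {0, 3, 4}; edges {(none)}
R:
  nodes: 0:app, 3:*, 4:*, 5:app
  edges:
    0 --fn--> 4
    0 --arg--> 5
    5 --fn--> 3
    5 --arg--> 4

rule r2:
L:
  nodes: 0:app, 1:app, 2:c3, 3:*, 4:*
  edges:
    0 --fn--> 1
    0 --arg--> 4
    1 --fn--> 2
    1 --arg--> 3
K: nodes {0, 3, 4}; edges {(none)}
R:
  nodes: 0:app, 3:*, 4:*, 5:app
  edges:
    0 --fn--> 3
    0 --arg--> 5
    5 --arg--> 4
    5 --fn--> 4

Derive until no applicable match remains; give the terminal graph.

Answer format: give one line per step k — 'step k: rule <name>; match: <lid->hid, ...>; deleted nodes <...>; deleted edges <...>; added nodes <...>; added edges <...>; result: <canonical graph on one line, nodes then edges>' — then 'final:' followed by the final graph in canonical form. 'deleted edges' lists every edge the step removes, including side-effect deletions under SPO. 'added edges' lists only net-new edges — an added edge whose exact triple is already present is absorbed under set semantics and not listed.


step 1: rule r2; match: 0->4, 1->2, 2->0, 3->1, 4->3; deleted nodes 0, 2; deleted edges (2,0,fn); (2,1,arg); (3,2,arg); (3,2,fn); (4,2,fn); (4,3,arg); (13,2,arg); added nodes 14; added edges (4,1,fn); (4,14,arg); (14,3,arg); (14,3,fn); result: nodes: 1:c2, 3:app, 4:app, 5:c3, 6:c4, 9:app, 10:c4, 11:app, 12:c4, 13:app, 14:app edges: (4,1,fn); (4,14,arg); (9,5,fn); (9,6,arg); (11,9,fn); (11,10,arg); (13,12,fn); (14,3,arg); (14,3,fn)
step 2: rule r2; match: 0->11, 1->9, 2->5, 3->6, 4->10; deleted nodes 5, 9; deleted edges (9,5,fn); (9,6,arg); (11,9,fn); (11,10,arg); added nodes 15; added edges (11,6,fn); (11,15,arg); (15,10,arg); (15,10,fn); result: nodes: 1:c2, 3:app, 4:app, 6:c4, 10:c4, 11:app, 12:c4, 13:app, 14:app, 15:app edges: (4,1,fn); (4,14,arg); (11,6,fn); (11,15,arg); (13,12,fn); (14,3,arg); (14,3,fn); (15,10,arg); (15,10,fn)
final:
nodes: 1:c2, 3:app, 4:app, 6:c4, 10:c4, 11:app, 12:c4, 13:app, 14:app, 15:app
edges: (4,1,fn); (4,14,arg); (11,6,fn); (11,15,arg); (13,12,fn); (14,3,arg); (14,3,fn); (15,10,arg); (15,10,fn)


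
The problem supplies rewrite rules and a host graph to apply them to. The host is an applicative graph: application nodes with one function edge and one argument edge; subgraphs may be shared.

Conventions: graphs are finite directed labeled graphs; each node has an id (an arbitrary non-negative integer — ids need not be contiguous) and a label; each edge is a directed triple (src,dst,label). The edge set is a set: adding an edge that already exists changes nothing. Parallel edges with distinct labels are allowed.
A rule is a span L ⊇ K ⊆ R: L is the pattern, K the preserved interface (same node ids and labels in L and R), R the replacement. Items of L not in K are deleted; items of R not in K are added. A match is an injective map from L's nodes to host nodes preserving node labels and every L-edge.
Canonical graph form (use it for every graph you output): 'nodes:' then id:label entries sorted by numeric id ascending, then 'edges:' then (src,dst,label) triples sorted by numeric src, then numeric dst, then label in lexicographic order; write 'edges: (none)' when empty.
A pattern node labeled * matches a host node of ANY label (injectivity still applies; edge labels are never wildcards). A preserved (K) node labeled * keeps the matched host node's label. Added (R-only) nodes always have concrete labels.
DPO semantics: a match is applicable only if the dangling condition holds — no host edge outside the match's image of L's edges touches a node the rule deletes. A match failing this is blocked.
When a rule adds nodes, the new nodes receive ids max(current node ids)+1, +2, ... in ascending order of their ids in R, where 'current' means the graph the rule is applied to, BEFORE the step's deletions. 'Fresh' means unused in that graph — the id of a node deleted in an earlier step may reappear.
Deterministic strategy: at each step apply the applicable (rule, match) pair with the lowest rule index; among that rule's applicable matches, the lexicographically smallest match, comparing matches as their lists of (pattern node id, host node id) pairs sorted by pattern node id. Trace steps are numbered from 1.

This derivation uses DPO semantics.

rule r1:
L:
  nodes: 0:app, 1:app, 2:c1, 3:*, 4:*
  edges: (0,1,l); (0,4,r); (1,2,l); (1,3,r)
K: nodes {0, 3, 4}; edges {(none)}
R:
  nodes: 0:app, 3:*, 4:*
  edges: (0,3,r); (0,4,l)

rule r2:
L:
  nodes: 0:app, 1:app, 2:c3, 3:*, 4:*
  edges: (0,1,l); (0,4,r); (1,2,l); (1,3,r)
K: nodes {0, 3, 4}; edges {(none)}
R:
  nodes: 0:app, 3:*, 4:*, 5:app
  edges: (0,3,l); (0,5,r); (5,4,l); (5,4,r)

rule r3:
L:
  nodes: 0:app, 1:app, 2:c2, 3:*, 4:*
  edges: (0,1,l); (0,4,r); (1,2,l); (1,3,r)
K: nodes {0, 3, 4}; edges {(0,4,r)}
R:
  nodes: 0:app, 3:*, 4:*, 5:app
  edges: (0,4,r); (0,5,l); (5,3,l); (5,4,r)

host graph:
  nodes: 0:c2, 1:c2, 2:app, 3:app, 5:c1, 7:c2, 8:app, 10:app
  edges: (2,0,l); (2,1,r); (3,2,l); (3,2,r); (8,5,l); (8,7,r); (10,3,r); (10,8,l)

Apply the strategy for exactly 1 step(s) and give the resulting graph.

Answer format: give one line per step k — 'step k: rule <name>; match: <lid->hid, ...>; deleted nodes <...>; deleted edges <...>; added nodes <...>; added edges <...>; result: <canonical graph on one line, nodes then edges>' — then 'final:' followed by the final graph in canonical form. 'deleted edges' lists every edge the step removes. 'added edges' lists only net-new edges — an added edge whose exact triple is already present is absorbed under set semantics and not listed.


step 1: rule r1; match: 0->10, 1->8, 2->5, 3->7, 4->3; deleted nodes 5, 8; deleted edges (8,5,l); (8,7,r); (10,3,r); (10,8,l); added nodes (none); added edges (10,3,l); (10,7,r); result: nodes: 0:c2, 1:c2, 2:app, 3:app, 7:c2, 10:app edges: (2,0,l); (2,1,r); (3,2,l); (3,2,r); (10,3,l); (10,7,r)
final:
nodes: 0:c2, 1:c2, 2:app, 3:app, 7:c2, 10:app
edges: (2,0,l); (2,1,r); (3,2,l); (3,2,r); (10,3,l); (10,7,r)


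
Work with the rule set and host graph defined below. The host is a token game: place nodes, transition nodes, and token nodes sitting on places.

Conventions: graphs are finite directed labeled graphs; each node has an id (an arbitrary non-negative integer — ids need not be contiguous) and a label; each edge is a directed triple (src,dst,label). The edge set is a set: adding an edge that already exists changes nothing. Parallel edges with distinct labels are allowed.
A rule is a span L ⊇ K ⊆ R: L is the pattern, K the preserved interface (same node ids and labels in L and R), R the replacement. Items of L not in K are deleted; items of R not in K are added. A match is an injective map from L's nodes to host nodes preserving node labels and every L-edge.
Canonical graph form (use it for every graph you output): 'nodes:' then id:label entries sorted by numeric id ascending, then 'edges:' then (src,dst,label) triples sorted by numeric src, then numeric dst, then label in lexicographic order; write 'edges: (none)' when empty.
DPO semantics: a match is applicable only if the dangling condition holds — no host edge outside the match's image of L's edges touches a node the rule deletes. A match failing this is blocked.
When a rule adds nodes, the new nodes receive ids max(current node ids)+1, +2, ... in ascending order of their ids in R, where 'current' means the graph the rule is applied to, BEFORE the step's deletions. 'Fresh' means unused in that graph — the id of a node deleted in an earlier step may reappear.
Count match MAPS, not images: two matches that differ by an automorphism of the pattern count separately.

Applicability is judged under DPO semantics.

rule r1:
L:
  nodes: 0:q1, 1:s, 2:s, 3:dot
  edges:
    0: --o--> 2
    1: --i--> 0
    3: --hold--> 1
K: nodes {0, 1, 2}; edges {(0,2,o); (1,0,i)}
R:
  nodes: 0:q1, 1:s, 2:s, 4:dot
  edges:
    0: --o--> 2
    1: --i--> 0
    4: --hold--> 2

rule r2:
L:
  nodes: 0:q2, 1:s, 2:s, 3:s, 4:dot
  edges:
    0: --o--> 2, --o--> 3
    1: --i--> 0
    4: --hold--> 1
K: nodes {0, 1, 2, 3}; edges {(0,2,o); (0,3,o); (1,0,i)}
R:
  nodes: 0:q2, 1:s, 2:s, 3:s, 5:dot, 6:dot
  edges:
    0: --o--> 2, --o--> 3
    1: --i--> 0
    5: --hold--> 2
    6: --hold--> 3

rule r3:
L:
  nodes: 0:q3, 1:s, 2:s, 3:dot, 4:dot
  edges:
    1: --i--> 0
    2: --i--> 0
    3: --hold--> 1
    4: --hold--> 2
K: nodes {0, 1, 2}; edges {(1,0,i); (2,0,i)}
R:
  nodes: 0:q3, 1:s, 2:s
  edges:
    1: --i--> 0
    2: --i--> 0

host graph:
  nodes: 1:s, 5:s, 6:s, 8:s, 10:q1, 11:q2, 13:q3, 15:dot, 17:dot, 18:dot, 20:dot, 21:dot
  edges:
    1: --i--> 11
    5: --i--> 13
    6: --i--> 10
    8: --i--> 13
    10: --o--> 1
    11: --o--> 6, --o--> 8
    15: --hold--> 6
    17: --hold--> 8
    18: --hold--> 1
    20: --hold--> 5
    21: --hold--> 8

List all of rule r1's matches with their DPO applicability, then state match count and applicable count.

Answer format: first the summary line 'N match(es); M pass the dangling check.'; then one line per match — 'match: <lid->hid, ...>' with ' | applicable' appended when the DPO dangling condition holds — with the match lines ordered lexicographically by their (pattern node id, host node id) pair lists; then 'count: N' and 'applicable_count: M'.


1 match(es); 1 pass the dangling check.
match: 0->10, 1->6, 2->1, 3->15 | applicable
count: 1
applicable_count: 1


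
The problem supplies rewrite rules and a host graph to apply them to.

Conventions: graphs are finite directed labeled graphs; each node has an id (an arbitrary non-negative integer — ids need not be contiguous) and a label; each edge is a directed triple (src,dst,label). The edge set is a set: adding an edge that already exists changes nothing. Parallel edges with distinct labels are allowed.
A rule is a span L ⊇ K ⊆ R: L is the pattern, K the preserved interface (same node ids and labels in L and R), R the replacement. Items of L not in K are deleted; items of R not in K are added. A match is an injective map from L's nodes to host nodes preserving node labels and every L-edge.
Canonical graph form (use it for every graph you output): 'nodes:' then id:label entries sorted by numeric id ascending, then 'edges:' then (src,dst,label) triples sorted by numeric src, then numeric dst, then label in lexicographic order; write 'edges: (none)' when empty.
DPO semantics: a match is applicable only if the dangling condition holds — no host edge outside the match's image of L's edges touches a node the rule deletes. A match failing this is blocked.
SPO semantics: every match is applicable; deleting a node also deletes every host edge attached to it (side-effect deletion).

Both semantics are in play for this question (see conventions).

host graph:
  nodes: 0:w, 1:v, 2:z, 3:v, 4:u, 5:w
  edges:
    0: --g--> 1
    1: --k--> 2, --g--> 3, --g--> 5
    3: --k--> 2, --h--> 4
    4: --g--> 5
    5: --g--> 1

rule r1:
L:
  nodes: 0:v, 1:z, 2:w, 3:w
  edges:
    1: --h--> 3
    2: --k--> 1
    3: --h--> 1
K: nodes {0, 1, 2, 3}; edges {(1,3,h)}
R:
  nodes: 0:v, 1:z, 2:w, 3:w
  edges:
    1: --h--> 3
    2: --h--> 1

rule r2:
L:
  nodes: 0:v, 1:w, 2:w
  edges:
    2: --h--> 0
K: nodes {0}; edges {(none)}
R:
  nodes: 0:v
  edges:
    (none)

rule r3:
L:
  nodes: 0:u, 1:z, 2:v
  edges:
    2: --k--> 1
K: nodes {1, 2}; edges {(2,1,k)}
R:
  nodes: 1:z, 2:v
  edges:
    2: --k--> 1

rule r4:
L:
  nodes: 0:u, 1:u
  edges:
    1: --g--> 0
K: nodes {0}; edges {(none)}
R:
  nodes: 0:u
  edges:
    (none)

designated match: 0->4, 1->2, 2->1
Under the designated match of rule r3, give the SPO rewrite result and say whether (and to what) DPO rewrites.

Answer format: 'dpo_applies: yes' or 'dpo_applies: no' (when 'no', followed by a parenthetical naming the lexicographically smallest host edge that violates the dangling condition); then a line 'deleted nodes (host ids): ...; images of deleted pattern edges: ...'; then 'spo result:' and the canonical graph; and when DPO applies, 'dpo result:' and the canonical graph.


dpo_applies: no
(the rule deletes node 4, which keeps host edge (3,4,h) outside the match image — the dangling condition fails, DPO blocks; SPO proceeds and side-deletes such edges)
deleted nodes (host ids): 4; images of deleted pattern edges: (none)
spo result:
nodes: 0:w, 1:v, 2:z, 3:v, 5:w
edges: (0,1,g); (1,2,k); (1,3,g); (1,5,g); (3,2,k); (5,1,g)
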